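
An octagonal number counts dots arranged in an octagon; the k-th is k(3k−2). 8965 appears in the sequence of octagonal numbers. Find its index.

55

Set n(3n−2) = 8965, giving 3n² − 2n − 8965 = 0.
So n = (2 + 328) / 6 = 330/6 = 55.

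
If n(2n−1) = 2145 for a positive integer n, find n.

33

Set n(2n−1) = 2145, giving 2n² − n − 2145 = 0.
So n = (1 + 131) / 4 = 132/4 = 33.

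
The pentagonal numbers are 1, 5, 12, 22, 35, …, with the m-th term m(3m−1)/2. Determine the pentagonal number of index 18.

The 18th pentagonal number is n(3n−1)/2 with n = 18.
18·(3·18 − 1)/2 = 18·53/2 = 477.

477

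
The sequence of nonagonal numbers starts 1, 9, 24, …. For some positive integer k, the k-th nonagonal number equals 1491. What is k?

Set n(7n−5)/2 = 1491, giving 7n² − 5n − 2982 = 0.
So n = (5 + 289) / 14 = 294/14 = 21.

21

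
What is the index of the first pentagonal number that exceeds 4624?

56

Solve n(3n−1)/2 > 4624 for integer n.
The largest n with value ≤ 4624 is 55 (since 4510 ≤ 4624 < 4676), so the first above is n = 56, value 4676.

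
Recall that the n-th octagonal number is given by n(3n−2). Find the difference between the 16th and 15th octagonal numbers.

91

Consecutive octagonal numbers differ by 6n − 5: here 6·16 − 5 = 91.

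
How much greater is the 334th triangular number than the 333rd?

Consecutive triangular numbers differ by n: T_{334} − T_{333} = 334.

334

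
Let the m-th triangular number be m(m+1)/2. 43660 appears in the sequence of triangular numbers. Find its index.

295

Set n(n+1)/2 = 43660, giving n² + n − 87320 = 0.
The discriminant is 1 + 8·43660 = 349281, and √349281 = 591.
So n = (-1 + 591) / 2 = 590/2 = 295.
Check: 295·296/2 = 43660. ✓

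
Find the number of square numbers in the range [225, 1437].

23

The n-th square number is n².
Smallest index with value ≥ 225: n = 15 (giving 225).
Largest index with value ≤ 1437: n = 37 (giving 1369).
Indices 15 through 37: 23 terms.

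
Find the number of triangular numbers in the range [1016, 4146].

46

The n-th triangular number is n(n+1)/2.
Smallest index with value ≥ 1016: n = 45 (giving 1035).
Largest index with value ≤ 4146: n = 90 (giving 4095).
Indices 45 through 90: 46 terms.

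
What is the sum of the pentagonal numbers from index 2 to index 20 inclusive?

4199

Σ i(3i−1)/2 = (3Σi² − Σi) / 2 over i = 2..20.
Σi = 210 − 1 = 209 and Σi² = 2870 − 1 = 2869.
(3·2869 − 1·209) / 2 = 8398/2 = 4199.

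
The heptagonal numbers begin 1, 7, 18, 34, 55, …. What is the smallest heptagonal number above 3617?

3744

Solve n(5n−3)/2 > 3617 for integer n.
The largest n with value ≤ 3617 is 38 (since 3553 ≤ 3617 < 3744), so the first above is n = 39, value 3744.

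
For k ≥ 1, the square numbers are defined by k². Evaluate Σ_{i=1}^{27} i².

6930

Σ_{i=1}^{27} i² = 27·28·55/6 = 6930.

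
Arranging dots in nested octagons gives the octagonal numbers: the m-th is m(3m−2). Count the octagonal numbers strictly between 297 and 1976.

The n-th octagonal number is n(3n−2).
Smallest index with value > 297: n = 11 (giving 341).
Largest index with value < 1976: n = 25 (giving 1825).
Indices 11 through 25: 15 terms.

15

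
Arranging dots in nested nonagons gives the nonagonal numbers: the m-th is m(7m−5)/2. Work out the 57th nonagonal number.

The 57th nonagonal number is n(7n−5)/2 with n = 57.
57·(7·57 − 5)/2 = 57·394/2 = 57·197 = 11229.

11229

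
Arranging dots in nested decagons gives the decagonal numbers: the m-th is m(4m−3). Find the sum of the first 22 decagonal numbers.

14421

Σ i(4i−3) = 4Σi² − 3Σi over i = 1..22.
Σi = 253 and Σi² = 3795.
4·3795 − 3·253 = 14421.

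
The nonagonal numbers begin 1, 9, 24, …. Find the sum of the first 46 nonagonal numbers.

114586

Σ i(7i−5)/2 = (7Σi² − 5Σi) / 2 over i = 1..46.
Σi = 1081 and Σi² = 33511.
(7·33511 − 5·1081) / 2 = 229172/2 = 114586.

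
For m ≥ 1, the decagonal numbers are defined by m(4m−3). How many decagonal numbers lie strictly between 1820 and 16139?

The n-th decagonal number is n(4n−3).
Smallest index with value > 1820: n = 22 (giving 1870).
Largest index with value < 16139: n = 63 (giving 15687).
Indices 22 through 63: 42 terms.

42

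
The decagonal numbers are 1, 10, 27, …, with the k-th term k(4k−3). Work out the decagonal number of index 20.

1540

The 20th decagonal number is n(4n−3) with n = 20.
20·(4·20 − 3) = 20·77 = 1540.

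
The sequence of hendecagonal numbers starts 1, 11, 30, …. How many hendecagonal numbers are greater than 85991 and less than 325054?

131

The n-th hendecagonal number is n(9n−7)/2.
Smallest index with value > 85991: n = 139 (giving 86458).
Largest index with value < 325054: n = 269 (giving 324683).
Indices 139 through 269: 131 terms.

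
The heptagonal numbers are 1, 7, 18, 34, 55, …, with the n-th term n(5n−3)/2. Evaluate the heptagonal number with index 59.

8614

The 59th heptagonal number is n(5n−3)/2 with n = 59.
59·(5·59 − 3)/2 = 59·292/2 = 59·146 = 8614.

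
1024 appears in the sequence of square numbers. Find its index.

32

We need n² = 1024, so n = √1024 = 32.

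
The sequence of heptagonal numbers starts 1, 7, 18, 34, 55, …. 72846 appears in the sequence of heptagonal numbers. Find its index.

171

Set n(5n−3)/2 = 72846, giving 5n² − 3n − 145692 = 0.
The discriminant is 9 + 40·72846 = 2913849, and √2913849 = 1707.
So n = (3 + 1707) / 10 = 1710/10 = 171.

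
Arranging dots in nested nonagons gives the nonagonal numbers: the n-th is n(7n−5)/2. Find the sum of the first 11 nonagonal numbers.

Σ i(7i−5)/2 = (7Σi² − 5Σi) / 2 over i = 1..11.
Σi = 66 and Σi² = 506.
(7·506 − 5·66) / 2 = 3212/2 = 1606.

1606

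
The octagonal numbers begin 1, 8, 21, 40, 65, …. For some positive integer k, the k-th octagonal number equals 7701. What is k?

51

Set n(3n−2) = 7701, giving 3n² − 2n − 7701 = 0.
The discriminant is 4 + 12·7701 = 92416, and √92416 = 304.
So n = (2 + 304) / 6 = 306/6 = 51.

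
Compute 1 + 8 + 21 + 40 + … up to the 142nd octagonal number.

2873299

Σ i(3i−2) = 3Σi² − 2Σi over i = 1..142.
Σi = 10153 and Σi² = 964535.
3·964535 − 2·10153 = 2873299.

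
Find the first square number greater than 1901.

Solve n² > 1901 for integer n.
The largest n with value ≤ 1901 is 43 (since 1849 ≤ 1901 < 1936), so the first above is n = 44, value 1936.

1936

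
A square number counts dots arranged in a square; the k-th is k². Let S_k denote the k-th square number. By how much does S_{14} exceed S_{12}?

14² = 196 and 12² = 144.
Difference: 196 − 144 = 52.

52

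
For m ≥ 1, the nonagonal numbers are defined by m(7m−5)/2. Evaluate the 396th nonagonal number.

The 396th nonagonal number is n(7n−5)/2 with n = 396.
396·(7·396 − 5)/2 = 396·2767/2 = 547866.

547866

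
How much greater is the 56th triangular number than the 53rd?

165

56·57/2 = 1596 and 53·54/2 = 1431.
Difference: 1596 − 1431 = 165.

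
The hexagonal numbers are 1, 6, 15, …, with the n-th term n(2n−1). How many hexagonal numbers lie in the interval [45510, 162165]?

The n-th hexagonal number is n(2n−1).
Smallest index with value ≥ 45510: n = 152 (giving 46056).
Largest index with value ≤ 162165: n = 285 (giving 162165).
Indices 152 through 285: 134 terms.

134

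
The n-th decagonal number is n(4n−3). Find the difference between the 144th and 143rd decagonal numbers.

Consecutive decagonal numbers differ by 8n − 7: here 8·144 − 7 = 1145.

1145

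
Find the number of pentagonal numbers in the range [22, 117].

The n-th pentagonal number is n(3n−1)/2.
Smallest index with value ≥ 22: n = 4 (giving 22).
Largest index with value ≤ 117: n = 9 (giving 117).
Indices 4 through 9: 6 terms.

6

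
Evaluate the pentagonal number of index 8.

The 8th pentagonal number is n(3n−1)/2 with n = 8.
8·(3·8 − 1)/2 = 8·23/2 = 92.

92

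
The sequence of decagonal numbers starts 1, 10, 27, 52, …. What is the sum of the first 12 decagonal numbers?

2366

Σ i(4i−3) = 4Σi² − 3Σi over i = 1..12.
Σi = 78 and Σi² = 650.
4·650 − 3·78 = 2366.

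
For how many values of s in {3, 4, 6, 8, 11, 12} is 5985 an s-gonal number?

s = 3: P(3, 108) = 5886 and P(3, 109) = 5995; 5985 is not s-gonal.
s = 4: P(4, 77) = 5929 and P(4, 78) = 6084; 5985 is not s-gonal.
s = 6: P(6, 54) = 5778 and P(6, 55) = 5995; 5985 is not s-gonal.
s = 8: P(8, 45) = 5985. ✓
s = 11: P(11, 36) = 5706 and P(11, 37) = 6031; 5985 is not s-gonal.
s = 12: P(12, 35) = 5985. ✓
Hits: s ∈ {8, 12} → 2.

2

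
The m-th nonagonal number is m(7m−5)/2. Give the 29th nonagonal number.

29·(7·29 − 5)/2 = 29·198/2 = 29·99 = 2871.

2871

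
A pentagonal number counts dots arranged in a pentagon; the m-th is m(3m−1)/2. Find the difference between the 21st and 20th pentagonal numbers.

61

Consecutive pentagonal numbers differ by 3n − 2: here 3·21 − 2 = 61.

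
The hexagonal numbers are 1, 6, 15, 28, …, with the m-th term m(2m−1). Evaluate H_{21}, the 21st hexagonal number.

The 21st hexagonal number is n(2n−1) with n = 21.
21·(2·21 − 1) = 21·41 = 861.

861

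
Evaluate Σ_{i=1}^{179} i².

Σ_{i=1}^{179} i² = 179·180·359/6 = 1927830.

1927830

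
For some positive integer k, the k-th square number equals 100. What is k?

10

We need n² = 100, so n = √100 = 10.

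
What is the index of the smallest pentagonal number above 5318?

60

Solve n(3n−1)/2 > 5318 for integer n.
The largest n with value ≤ 5318 is 59 (since 5192 ≤ 5318 < 5370), so the first above is n = 60, value 5370.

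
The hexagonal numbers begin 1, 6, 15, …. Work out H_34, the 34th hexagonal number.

2278

The 34th hexagonal number is n(2n−1) with n = 34.
34·(2·34 − 1) = 34·67 = 2278.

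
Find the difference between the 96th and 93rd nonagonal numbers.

1977

96·(7·96 − 5)/2 = 32016 and 93·(7·93 − 5)/2 = 30039.
Difference: 32016 − 30039 = 1977.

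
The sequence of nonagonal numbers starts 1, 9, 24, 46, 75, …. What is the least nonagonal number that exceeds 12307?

Solve n(7n−5)/2 > 12307 for integer n.
The largest n with value ≤ 12307 is 59 (since 12036 ≤ 12307 < 12450), so the first above is n = 60, value 12450.

12450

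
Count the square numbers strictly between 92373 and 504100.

The n-th square number is n².
Smallest index with value > 92373: n = 304 (giving 92416).
Largest index with value < 504100: n = 709 (giving 502681).
Indices 304 through 709: 406 terms.

406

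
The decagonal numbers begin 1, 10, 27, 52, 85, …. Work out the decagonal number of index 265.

280105

The 265th decagonal number is n(4n−3) with n = 265.
265·(4·265 − 3) = 265·1057 = 280105.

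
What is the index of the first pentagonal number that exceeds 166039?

333

Solve n(3n−1)/2 > 166039 for integer n.
The largest n with value ≤ 166039 is 332 (since 165170 ≤ 166039 < 166167), so the first above is n = 333, value 166167.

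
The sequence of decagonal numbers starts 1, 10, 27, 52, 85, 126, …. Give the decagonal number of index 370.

546490

The 370th decagonal number is n(4n−3) with n = 370.
370·(4·370 − 3) = 370·1477 = 546490.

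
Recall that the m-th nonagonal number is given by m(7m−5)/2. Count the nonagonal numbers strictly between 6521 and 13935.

The n-th nonagonal number is n(7n−5)/2.
Smallest index with value > 6521: n = 44 (giving 6666).
Largest index with value < 13935: n = 63 (giving 13734).
Indices 44 through 63: 20 terms.

20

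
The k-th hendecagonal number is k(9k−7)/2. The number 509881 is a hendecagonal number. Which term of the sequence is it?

Set n(9n−7)/2 = 509881, giving 9n² − 7n − 1019762 = 0.
The discriminant is 49 + 72·509881 = 36711481, and √36711481 = 6059.
So n = (7 + 6059) / 18 = 6066/18 = 337.

337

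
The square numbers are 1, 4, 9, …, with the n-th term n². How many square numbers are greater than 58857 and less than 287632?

294

The n-th square number is n².
Smallest index with value > 58857: n = 243 (giving 59049).
Largest index with value < 287632: n = 536 (giving 287296).
Indices 243 through 536: 294 terms.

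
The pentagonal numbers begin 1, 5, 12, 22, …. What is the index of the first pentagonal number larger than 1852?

Solve n(3n−1)/2 > 1852 for integer n.
The largest n with value ≤ 1852 is 35 (since 1820 ≤ 1852 < 1926), so the first above is n = 36, value 1926.

36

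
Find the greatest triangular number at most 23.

21

Solve n(n+1)/2 ≤ 23 for integer n.
n = 6 gives 21 ≤ 23, while n = 7 gives 28 > 23; so the answer is 21.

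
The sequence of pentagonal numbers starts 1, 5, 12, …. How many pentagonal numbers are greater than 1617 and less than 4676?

The n-th pentagonal number is n(3n−1)/2.
Smallest index with value > 1617: n = 34 (giving 1717).
Largest index with value < 4676: n = 55 (giving 4510).
Indices 34 through 55: 22 terms.

22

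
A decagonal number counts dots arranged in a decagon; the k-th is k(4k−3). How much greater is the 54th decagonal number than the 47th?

54·(4·54 − 3) = 11502 and 47·(4·47 − 3) = 8695.
Difference: 11502 − 8695 = 2807.

2807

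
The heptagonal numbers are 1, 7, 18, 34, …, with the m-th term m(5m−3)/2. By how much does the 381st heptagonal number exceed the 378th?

381·(5·381 − 3)/2 = 362331 and 378·(5·378 − 3)/2 = 356643.
Difference: 362331 − 356643 = 5688.

5688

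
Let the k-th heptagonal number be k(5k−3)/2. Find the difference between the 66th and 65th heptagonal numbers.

Consecutive heptagonal numbers differ by 5n − 4: here 5·66 − 4 = 326.

326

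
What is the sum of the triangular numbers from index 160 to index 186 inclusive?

Σ i(i+1)/2 = (Σi² + Σi) / 2 over i = 160..186.
Σi = 17391 − 12720 = 4671 and Σi² = 2162281 − 1352560 = 809721.
(1·809721 + 1·4671) / 2 = 814392/2 = 407196.

407196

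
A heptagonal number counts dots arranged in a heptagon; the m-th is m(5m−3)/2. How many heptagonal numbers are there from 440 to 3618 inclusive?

The n-th heptagonal number is n(5n−3)/2.
Smallest index with value ≥ 440: n = 14 (giving 469).
Largest index with value ≤ 3618: n = 38 (giving 3553).
Indices 14 through 38: 25 terms.

25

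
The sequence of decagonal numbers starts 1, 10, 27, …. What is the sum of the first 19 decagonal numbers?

9310

Σ i(4i−3) = 4Σi² − 3Σi over i = 1..19.
Σi = 190 and Σi² = 2470.
4·2470 − 3·190 = 9310.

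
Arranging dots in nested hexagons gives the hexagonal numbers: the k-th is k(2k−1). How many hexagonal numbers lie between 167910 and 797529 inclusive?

342

The n-th hexagonal number is n(2n−1).
Smallest index with value ≥ 167910: n = 290 (giving 167910).
Largest index with value ≤ 797529: n = 631 (giving 795691).
Indices 290 through 631: 342 terms.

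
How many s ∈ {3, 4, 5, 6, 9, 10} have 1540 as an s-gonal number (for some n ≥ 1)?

s = 3: P(3, 55) = 1540. ✓
s = 4: P(4, 39) = 1521 and P(4, 40) = 1600; 1540 is not s-gonal.
s = 5: P(5, 32) = 1520 and P(5, 33) = 1617; 1540 is not s-gonal.
s = 6: P(6, 28) = 1540. ✓
s = 9: P(9, 21) = 1491 and P(9, 22) = 1639; 1540 is not s-gonal.
s = 10: P(10, 20) = 1540. ✓
Hits: s ∈ {3, 6, 10} → 3.

3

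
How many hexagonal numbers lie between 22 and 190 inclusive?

The n-th hexagonal number is n(2n−1).
Smallest index with value ≥ 22: n = 4 (giving 28).
Largest index with value ≤ 190: n = 10 (giving 190).
Indices 4 through 10: 7 terms.

7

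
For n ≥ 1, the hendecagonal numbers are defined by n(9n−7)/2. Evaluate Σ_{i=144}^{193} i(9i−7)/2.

6405625

Σ i(9i−7)/2 = (9Σi² − 7Σi) / 2 over i = 144..193.
Σi = 18721 − 10296 = 8425 and Σi² = 2415009 − 984984 = 1430025.
(9·1430025 − 7·8425) / 2 = 12811250/2 = 6405625.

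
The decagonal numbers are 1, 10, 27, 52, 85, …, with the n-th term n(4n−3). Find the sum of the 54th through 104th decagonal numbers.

1305277

Σ i(4i−3) = 4Σi² − 3Σi over i = 54..104.
Σi = 5460 − 1431 = 4029 and Σi² = 380380 − 51039 = 329341.
4·329341 − 3·4029 = 1305277.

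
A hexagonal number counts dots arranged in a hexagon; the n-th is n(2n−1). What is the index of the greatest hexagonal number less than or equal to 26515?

Solve n(2n−1) ≤ 26515 for integer n.
n = 115 gives 26335 ≤ 26515, while n = 116 gives 26796 > 26515; so the answer is index 115.

115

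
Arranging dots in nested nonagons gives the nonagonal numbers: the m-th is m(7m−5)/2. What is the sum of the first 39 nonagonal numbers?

69940

Σ i(7i−5)/2 = (7Σi² − 5Σi) / 2 over i = 1..39.
Σi = 780 and Σi² = 20540.
(7·20540 − 5·780) / 2 = 139880/2 = 69940.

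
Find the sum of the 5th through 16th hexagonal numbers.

2806

Σ i(2i−1) = 2Σi² − Σi over i = 5..16.
Σi = 136 − 10 = 126 and Σi² = 1496 − 30 = 1466.
2·1466 − 1·126 = 2806.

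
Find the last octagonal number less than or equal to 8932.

8640

Solve n(3n−2) ≤ 8932 for integer n.
n = 54 gives 8640 ≤ 8932, while n = 55 gives 8965 > 8932; so the answer is 8640.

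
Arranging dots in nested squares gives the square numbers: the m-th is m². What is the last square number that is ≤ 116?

Solve n² ≤ 116 for integer n.
n = 10 gives 100 ≤ 116, while n = 11 gives 121 > 116; so the answer is 100.

100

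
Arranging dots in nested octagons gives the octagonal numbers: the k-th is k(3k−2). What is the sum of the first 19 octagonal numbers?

Σ i(3i−2) = 3Σi² − 2Σi over i = 1..19.
Σi = 190 and Σi² = 2470.
3·2470 − 2·190 = 7030.

7030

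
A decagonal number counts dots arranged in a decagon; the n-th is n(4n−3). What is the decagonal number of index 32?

The 32nd decagonal number is n(4n−3) with n = 32.
32·(4·32 − 3) = 32·125 = 4000.

4000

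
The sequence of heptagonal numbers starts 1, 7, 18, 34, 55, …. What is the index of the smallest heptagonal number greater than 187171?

274

Solve n(5n−3)/2 > 187171 for integer n.
The largest n with value ≤ 187171 is 273 (since 185913 ≤ 187171 < 187279), so the first above is n = 274, value 187279.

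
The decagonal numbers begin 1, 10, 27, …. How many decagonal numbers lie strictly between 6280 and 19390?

The n-th decagonal number is n(4n−3).
Smallest index with value > 6280: n = 41 (giving 6601).
Largest index with value < 19390: n = 69 (giving 18837).
Indices 41 through 69: 29 terms.

29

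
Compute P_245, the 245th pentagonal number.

The 245th pentagonal number is n(3n−1)/2 with n = 245.
245·(3·245 − 1)/2 = 245·734/2 = 245·367 = 89915.

89915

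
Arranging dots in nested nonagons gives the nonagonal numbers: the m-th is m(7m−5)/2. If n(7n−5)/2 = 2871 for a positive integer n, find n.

Set n(7n−5)/2 = 2871, giving 7n² − 5n − 5742 = 0.
The discriminant is 25 + 56·2871 = 160801, and √160801 = 401.
So n = (5 + 401) / 14 = 406/14 = 29.
Check: 29·(7·29 − 5)/2 = 2871. ✓

29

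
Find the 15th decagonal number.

The 15th decagonal number is n(4n−3) with n = 15.
15·(4·15 − 3) = 15·57 = 855.

855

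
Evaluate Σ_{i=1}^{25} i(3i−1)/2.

8125

Σ i(3i−1)/2 = (3Σi² − Σi) / 2 over i = 1..25.
Σi = 325 and Σi² = 5525.
(3·5525 − 1·325) / 2 = 16250/2 = 8125.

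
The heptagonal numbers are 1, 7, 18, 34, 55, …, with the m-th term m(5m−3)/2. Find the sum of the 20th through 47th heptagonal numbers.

81718

Σ i(5i−3)/2 = (5Σi² − 3Σi) / 2 over i = 20..47.
Σi = 1128 − 190 = 938 and Σi² = 35720 − 2470 = 33250.
(5·33250 − 3·938) / 2 = 163436/2 = 81718.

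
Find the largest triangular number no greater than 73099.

Solve n(n+1)/2 ≤ 73099 for integer n.
n = 381 gives 72771 ≤ 73099, while n = 382 gives 73153 > 73099; so the answer is 72771.

72771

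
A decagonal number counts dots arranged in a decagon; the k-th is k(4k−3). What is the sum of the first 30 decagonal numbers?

Σ i(4i−3) = 4Σi² − 3Σi over i = 1..30.
Σi = 465 and Σi² = 9455.
4·9455 − 3·465 = 36425.

36425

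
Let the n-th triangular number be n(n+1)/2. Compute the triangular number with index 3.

6

The 3rd triangular number is n(n+1)/2 with n = 3.
3·4/2 = 12/2 = 6.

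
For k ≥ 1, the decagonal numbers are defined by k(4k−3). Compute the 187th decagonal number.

The 187th decagonal number is n(4n−3) with n = 187.
187·(4·187 − 3) = 187·745 = 139315.

139315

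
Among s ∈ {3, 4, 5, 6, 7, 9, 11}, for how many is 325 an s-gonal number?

s = 3: P(3, 25) = 325. ✓
s = 4: P(4, 18) = 324 and P(4, 19) = 361; 325 is not s-gonal.
s = 5: P(5, 14) = 287 and P(5, 15) = 330; 325 is not s-gonal.
s = 6: P(6, 13) = 325. ✓
s = 7: P(7, 11) = 286 and P(7, 12) = 342; 325 is not s-gonal.
s = 9: P(9, 10) = 325. ✓
s = 11: P(11, 8) = 260 and P(11, 9) = 333; 325 is not s-gonal.
Hits: s ∈ {3, 6, 9} → 3.

3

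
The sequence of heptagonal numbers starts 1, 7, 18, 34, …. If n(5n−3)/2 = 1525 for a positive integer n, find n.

Set n(5n−3)/2 = 1525, giving 5n² − 3n − 3050 = 0.
So n = (3 + 247) / 10 = 250/10 = 25.

25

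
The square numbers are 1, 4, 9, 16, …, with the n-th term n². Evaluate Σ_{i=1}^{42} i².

Σ_{i=1}^{42} i² = 42·43·85/6 = 25585.

25585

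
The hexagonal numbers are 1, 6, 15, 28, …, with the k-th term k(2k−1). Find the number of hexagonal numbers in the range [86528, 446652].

264

The n-th hexagonal number is n(2n−1).
Smallest index with value ≥ 86528: n = 209 (giving 87153).
Largest index with value ≤ 446652: n = 472 (giving 445096).
Indices 209 through 472: 264 terms.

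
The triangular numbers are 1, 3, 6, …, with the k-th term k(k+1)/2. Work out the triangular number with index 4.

The 4th triangular number is n(n+1)/2 with n = 4.
4·5/2 = 20/2 = 10.

10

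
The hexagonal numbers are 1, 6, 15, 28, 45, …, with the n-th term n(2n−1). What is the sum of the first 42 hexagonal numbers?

50267

Σ i(2i−1) = 2Σi² − Σi over i = 1..42.
Σi = 903 and Σi² = 25585.
2·25585 − 1·903 = 50267.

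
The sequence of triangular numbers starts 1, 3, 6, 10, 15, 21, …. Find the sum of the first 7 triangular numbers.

Σ i(i+1)/2 = (Σi² + Σi) / 2 over i = 1..7.
Σi = 28 and Σi² = 140.
(1·140 + 1·28) / 2 = 168/2 = 84.

84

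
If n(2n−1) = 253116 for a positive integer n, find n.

356

Set n(2n−1) = 253116, giving 2n² − n − 253116 = 0.
So n = (1 + 1423) / 4 = 1424/4 = 356.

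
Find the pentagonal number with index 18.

477

The 18th pentagonal number is n(3n−1)/2 with n = 18.
18·(3·18 − 1)/2 = 18·53/2 = 477.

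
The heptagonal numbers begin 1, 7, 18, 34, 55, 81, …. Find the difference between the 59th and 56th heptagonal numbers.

59·(5·59 − 3)/2 = 8614 and 56·(5·56 − 3)/2 = 7756.
Difference: 8614 − 7756 = 858.

858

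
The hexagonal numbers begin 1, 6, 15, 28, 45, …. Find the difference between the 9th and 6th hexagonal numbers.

87

9·(2·9 − 1) = 153 and 6·(2·6 − 1) = 66.
Difference: 153 − 66 = 87.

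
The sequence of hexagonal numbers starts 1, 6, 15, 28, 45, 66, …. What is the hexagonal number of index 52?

5356

The 52nd hexagonal number is n(2n−1) with n = 52.
52·(2·52 − 1) = 52·103 = 5356.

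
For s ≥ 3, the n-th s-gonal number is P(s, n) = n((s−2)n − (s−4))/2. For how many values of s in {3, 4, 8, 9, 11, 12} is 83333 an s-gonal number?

s = 3: P(3, 407) = 83028 and P(3, 408) = 83436; 83333 is not s-gonal.
s = 4: P(4, 288) = 82944 and P(4, 289) = 83521; 83333 is not s-gonal.
s = 8: P(8, 167) = 83333. ✓
s = 9: P(9, 154) = 82621 and P(9, 155) = 83700; 83333 is not s-gonal.
s = 11: P(11, 136) = 82756 and P(11, 137) = 83981; 83333 is not s-gonal.
s = 12: P(12, 129) = 82689 and P(12, 130) = 83980; 83333 is not s-gonal.
Hits: s ∈ {8} → 1.

1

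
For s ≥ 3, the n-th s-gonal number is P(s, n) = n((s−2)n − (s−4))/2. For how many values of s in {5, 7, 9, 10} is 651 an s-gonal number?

s = 5: P(5, 21) = 651. ✓
s = 7: P(7, 16) = 616 and P(7, 17) = 697; 651 is not s-gonal.
s = 9: P(9, 14) = 651. ✓
s = 10: P(10, 13) = 637 and P(10, 14) = 742; 651 is not s-gonal.
Hits: s ∈ {5, 9} → 2.

2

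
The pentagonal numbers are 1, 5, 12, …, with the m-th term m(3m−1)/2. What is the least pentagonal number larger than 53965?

Solve n(3n−1)/2 > 53965 for integer n.
The largest n with value ≤ 53965 is 189 (since 53487 ≤ 53965 < 54055), so the first above is n = 190, value 54055.

54055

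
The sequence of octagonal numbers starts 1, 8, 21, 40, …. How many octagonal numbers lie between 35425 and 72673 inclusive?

47

The n-th octagonal number is n(3n−2).
Smallest index with value ≥ 35425: n = 109 (giving 35425).
Largest index with value ≤ 72673: n = 155 (giving 71765).
Indices 109 through 155: 47 terms.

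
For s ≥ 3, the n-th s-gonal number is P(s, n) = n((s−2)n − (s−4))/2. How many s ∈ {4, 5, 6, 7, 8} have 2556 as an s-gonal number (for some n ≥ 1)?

s = 4: P(4, 50) = 2500 and P(4, 51) = 2601; 2556 is not s-gonal.
s = 5: P(5, 41) = 2501 and P(5, 42) = 2625; 2556 is not s-gonal.
s = 6: P(6, 36) = 2556. ✓
s = 7: P(7, 32) = 2512 and P(7, 33) = 2673; 2556 is not s-gonal.
s = 8: P(8, 29) = 2465 and P(8, 30) = 2640; 2556 is not s-gonal.
Hits: s ∈ {6} → 1.

1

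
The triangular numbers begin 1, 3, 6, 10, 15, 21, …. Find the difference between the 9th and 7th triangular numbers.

9·10/2 = 45 and 7·8/2 = 28.
Difference: 45 − 28 = 17.

17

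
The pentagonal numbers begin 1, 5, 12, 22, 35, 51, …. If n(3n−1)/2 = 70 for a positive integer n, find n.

Set n(3n−1)/2 = 70, giving 3n² − n − 140 = 0.
The discriminant is 1 + 24·70 = 1681, and √1681 = 41.
So n = (1 + 41) / 6 = 42/6 = 7.

7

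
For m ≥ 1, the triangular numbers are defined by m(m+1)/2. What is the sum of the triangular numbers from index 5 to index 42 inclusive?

13224

Σ i(i+1)/2 = (Σi² + Σi) / 2 over i = 5..42.
Σi = 903 − 10 = 893 and Σi² = 25585 − 30 = 25555.
(1·25555 + 1·893) / 2 = 26448/2 = 13224.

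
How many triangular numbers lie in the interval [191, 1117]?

27

The n-th triangular number is n(n+1)/2.
Smallest index with value ≥ 191: n = 20 (giving 210).
Largest index with value ≤ 1117: n = 46 (giving 1081).
Indices 20 through 46: 27 terms.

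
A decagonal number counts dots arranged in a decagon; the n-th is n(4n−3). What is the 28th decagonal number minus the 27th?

217

Consecutive decagonal numbers differ by 8n − 7: here 8·28 − 7 = 217.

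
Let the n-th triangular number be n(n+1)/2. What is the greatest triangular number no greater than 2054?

Solve n(n+1)/2 ≤ 2054 for integer n.
n = 63 gives 2016 ≤ 2054, while n = 64 gives 2080 > 2054; so the answer is 2016.

2016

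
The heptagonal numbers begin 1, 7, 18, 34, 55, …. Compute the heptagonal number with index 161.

64561

The 161st heptagonal number is n(5n−3)/2 with n = 161.
161·(5·161 − 3)/2 = 161·802/2 = 161·401 = 64561.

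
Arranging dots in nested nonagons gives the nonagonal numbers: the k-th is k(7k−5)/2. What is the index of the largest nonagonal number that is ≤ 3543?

Solve n(7n−5)/2 ≤ 3543 for integer n.
n = 32 gives 3504 ≤ 3543, while n = 33 gives 3729 > 3543; so the answer is index 32.

32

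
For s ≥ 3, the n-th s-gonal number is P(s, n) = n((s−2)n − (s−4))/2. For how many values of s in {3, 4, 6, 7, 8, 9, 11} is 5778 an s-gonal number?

s = 3: P(3, 107) = 5778. ✓
s = 4: P(4, 76) = 5776 and P(4, 77) = 5929; 5778 is not s-gonal.
s = 6: P(6, 54) = 5778. ✓
s = 7: P(7, 48) = 5688 and P(7, 49) = 5929; 5778 is not s-gonal.
s = 8: P(8, 44) = 5720 and P(8, 45) = 5985; 5778 is not s-gonal.
s = 9: P(9, 40) = 5500 and P(9, 41) = 5781; 5778 is not s-gonal.
s = 11: P(11, 36) = 5706 and P(11, 37) = 6031; 5778 is not s-gonal.
Hits: s ∈ {3, 6} → 2.

2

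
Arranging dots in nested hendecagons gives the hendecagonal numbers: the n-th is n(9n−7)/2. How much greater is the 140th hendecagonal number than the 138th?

140·(9·140 − 7)/2 = 87710 and 138·(9·138 − 7)/2 = 85215.
Difference: 87710 − 85215 = 2495.

2495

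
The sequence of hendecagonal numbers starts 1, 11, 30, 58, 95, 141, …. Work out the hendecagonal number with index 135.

81540

The 135th hendecagonal number is n(9n−7)/2 with n = 135.
135·(9·135 − 7)/2 = 135·1208/2 = 135·604 = 81540.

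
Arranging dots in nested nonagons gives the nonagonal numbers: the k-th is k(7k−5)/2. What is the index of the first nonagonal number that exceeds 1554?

Solve n(7n−5)/2 > 1554 for integer n.
The largest n with value ≤ 1554 is 21 (since 1491 ≤ 1554 < 1639), so the first above is n = 22, value 1639.

22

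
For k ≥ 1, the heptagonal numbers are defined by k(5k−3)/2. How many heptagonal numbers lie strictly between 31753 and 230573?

190

The n-th heptagonal number is n(5n−3)/2.
Smallest index with value > 31753: n = 114 (giving 32319).
Largest index with value < 230573: n = 303 (giving 229068).
Indices 114 through 303: 190 terms.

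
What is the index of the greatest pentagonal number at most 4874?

57

Solve n(3n−1)/2 ≤ 4874 for integer n.
n = 57 gives 4845 ≤ 4874, while n = 58 gives 5017 > 4874; so the answer is index 57.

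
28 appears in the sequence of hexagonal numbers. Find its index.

Set n(2n−1) = 28, giving 2n² − n − 28 = 0.
The discriminant is 1 + 8·28 = 225, and √225 = 15.
So n = (1 + 15) / 4 = 16/4 = 4.
Check: 4·(2·4 − 1) = 28. ✓

4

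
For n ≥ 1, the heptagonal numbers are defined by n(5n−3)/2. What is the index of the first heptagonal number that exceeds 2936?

35

Solve n(5n−3)/2 > 2936 for integer n.
The largest n with value ≤ 2936 is 34 (since 2839 ≤ 2936 < 3010), so the first above is n = 35, value 3010.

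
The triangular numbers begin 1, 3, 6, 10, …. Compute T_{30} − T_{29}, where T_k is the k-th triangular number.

30

Consecutive triangular numbers differ by n: T_{30} − T_{29} = 30.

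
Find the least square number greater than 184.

196

Solve n² > 184 for integer n.
The largest n with value ≤ 184 is 13 (since 169 ≤ 184 < 196), so the first above is n = 14, value 196.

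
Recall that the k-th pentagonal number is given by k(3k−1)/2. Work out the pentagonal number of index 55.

The 55th pentagonal number is n(3n−1)/2 with n = 55.
55·(3·55 − 1)/2 = 55·164/2 = 55·82 = 4510.

4510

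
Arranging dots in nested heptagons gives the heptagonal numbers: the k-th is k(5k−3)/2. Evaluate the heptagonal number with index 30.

2205

The 30th heptagonal number is n(5n−3)/2 with n = 30.
30·(5·30 − 3)/2 = 30·147/2 = 2205.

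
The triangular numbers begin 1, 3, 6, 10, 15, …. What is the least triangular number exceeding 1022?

1035

Solve n(n+1)/2 > 1022 for integer n.
The largest n with value ≤ 1022 is 44 (since 990 ≤ 1022 < 1035), so the first above is n = 45, value 1035.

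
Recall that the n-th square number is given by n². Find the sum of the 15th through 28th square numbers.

Σ_{i=15}^{28} i² = 7714 − 1015 = 6699.

6699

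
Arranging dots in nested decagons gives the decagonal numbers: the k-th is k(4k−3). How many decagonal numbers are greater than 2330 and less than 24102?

The n-th decagonal number is n(4n−3).
Smallest index with value > 2330: n = 25 (giving 2425).
Largest index with value < 24102: n = 77 (giving 23485).
Indices 25 through 77: 53 terms.

53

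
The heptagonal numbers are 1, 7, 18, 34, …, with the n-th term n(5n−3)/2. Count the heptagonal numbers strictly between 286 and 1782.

15

The n-th heptagonal number is n(5n−3)/2.
Smallest index with value > 286: n = 12 (giving 342).
Largest index with value < 1782: n = 26 (giving 1651).
Indices 12 through 26: 15 terms.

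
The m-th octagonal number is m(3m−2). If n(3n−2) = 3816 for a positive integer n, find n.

36

Set n(3n−2) = 3816, giving 3n² − 2n − 3816 = 0.
So n = (2 + 214) / 6 = 216/6 = 36.
Check: 36·(3·36 − 2) = 3816. ✓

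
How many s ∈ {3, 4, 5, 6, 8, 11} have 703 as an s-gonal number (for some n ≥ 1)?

2

s = 3: P(3, 37) = 703. ✓
s = 4: P(4, 26) = 676 and P(4, 27) = 729; 703 is not s-gonal.
s = 5: P(5, 21) = 651 and P(5, 22) = 715; 703 is not s-gonal.
s = 6: P(6, 19) = 703. ✓
s = 8: P(8, 15) = 645 and P(8, 16) = 736; 703 is not s-gonal.
s = 11: P(11, 12) = 606 and P(11, 13) = 715; 703 is not s-gonal.
Hits: s ∈ {3, 6} → 2.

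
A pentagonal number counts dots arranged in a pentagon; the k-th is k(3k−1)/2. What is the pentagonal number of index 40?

2380

The 40th pentagonal number is n(3n−1)/2 with n = 40.
40·(3·40 − 1)/2 = 40·119/2 = 2380.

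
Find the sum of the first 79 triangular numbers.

85320

Σ i(i+1)/2 = (Σi² + Σi) / 2 over i = 1..79.
Σi = 3160 and Σi² = 167480.
(1·167480 + 1·3160) / 2 = 170640/2 = 85320.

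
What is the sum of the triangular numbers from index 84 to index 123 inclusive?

218980

Σ i(i+1)/2 = (Σi² + Σi) / 2 over i = 84..123.
Σi = 7626 − 3486 = 4140 and Σi² = 627874 − 194054 = 433820.
(1·433820 + 1·4140) / 2 = 437960/2 = 218980.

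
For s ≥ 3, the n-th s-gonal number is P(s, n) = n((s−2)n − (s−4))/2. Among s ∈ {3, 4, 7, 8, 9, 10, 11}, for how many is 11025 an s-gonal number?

s = 3: P(3, 147) = 10878 and P(3, 148) = 11026; 11025 is not s-gonal.
s = 4: P(4, 105) = 11025. ✓
s = 7: P(7, 66) = 10791 and P(7, 67) = 11122; 11025 is not s-gonal.
s = 8: P(8, 60) = 10680 and P(8, 61) = 11041; 11025 is not s-gonal.
s = 9: P(9, 56) = 10836 and P(9, 57) = 11229; 11025 is not s-gonal.
s = 10: P(10, 52) = 10660 and P(10, 53) = 11077; 11025 is not s-gonal.
s = 11: P(11, 49) = 10633 and P(11, 50) = 11075; 11025 is not s-gonal.
Hits: s ∈ {4} → 1.

1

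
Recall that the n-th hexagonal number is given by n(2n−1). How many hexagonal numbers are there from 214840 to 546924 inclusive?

196

The n-th hexagonal number is n(2n−1).
Smallest index with value ≥ 214840: n = 328 (giving 214840).
Largest index with value ≤ 546924: n = 523 (giving 546535).
Indices 328 through 523: 196 terms.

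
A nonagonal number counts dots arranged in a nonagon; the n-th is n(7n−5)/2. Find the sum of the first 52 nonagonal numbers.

Σ i(7i−5)/2 = (7Σi² − 5Σi) / 2 over i = 1..52.
Σi = 1378 and Σi² = 48230.
(7·48230 − 5·1378) / 2 = 330720/2 = 165360.

165360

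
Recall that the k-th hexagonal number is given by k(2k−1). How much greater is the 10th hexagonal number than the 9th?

37

Consecutive hexagonal numbers differ by 4n − 3: here 4·10 − 3 = 37.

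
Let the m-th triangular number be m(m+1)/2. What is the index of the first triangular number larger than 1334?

Solve n(n+1)/2 > 1334 for integer n.
The largest n with value ≤ 1334 is 51 (since 1326 ≤ 1334 < 1378), so the first above is n = 52, value 1378.

52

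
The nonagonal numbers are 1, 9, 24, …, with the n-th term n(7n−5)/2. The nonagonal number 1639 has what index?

Set n(7n−5)/2 = 1639, giving 7n² − 5n − 3278 = 0.
So n = (5 + 303) / 14 = 308/14 = 22.

22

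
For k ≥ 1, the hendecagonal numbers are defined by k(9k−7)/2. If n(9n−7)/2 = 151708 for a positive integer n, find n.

Set n(9n−7)/2 = 151708, giving 9n² − 7n − 303416 = 0.
The discriminant is 49 + 72·151708 = 10923025, and √10923025 = 3305.
So n = (7 + 3305) / 18 = 3312/18 = 184.
Check: 184·(9·184 − 7)/2 = 151708. ✓

184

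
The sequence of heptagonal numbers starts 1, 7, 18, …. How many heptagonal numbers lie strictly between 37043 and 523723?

The n-th heptagonal number is n(5n−3)/2.
Smallest index with value > 37043: n = 123 (giving 37638).
Largest index with value < 523723: n = 457 (giving 521437).
Indices 123 through 457: 335 terms.

335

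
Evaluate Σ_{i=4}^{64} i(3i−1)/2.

Σ i(3i−1)/2 = (3Σi² − Σi) / 2 over i = 4..64.
Σi = 2080 − 6 = 2074 and Σi² = 89440 − 14 = 89426.
(3·89426 − 1·2074) / 2 = 266204/2 = 133102.

133102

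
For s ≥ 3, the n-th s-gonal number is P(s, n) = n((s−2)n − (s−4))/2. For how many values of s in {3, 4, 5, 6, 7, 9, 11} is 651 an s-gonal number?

2

s = 3: P(3, 35) = 630 and P(3, 36) = 666; 651 is not s-gonal.
s = 4: P(4, 25) = 625 and P(4, 26) = 676; 651 is not s-gonal.
s = 5: P(5, 21) = 651. ✓
s = 6: P(6, 18) = 630 and P(6, 19) = 703; 651 is not s-gonal.
s = 7: P(7, 16) = 616 and P(7, 17) = 697; 651 is not s-gonal.
s = 9: P(9, 14) = 651. ✓
s = 11: P(11, 12) = 606 and P(11, 13) = 715; 651 is not s-gonal.
Hits: s ∈ {5, 9} → 2.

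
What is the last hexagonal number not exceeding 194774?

194376

Solve n(2n−1) ≤ 194774 for integer n.
n = 312 gives 194376 ≤ 194774, while n = 313 gives 195625 > 194774; so the answer is 194376.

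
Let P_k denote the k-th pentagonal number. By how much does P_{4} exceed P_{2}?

17

4·(3·4 − 1)/2 = 22 and 2·(3·2 − 1)/2 = 5.
Difference: 22 − 5 = 17.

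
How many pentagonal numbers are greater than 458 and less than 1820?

The n-th pentagonal number is n(3n−1)/2.
Smallest index with value > 458: n = 18 (giving 477).
Largest index with value < 1820: n = 34 (giving 1717).
Indices 18 through 34: 17 terms.

17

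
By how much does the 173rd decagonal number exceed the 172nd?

1377

Consecutive decagonal numbers differ by 8n − 7: here 8·173 − 7 = 1377.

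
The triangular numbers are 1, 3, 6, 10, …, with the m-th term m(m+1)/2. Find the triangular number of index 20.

The 20th triangular number is n(n+1)/2 with n = 20.
20·21/2 = 420/2 = 210.

210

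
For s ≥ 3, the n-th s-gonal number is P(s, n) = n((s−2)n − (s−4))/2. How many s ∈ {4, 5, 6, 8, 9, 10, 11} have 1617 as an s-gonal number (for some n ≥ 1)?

s = 4: P(4, 40) = 1600 and P(4, 41) = 1681; 1617 is not s-gonal.
s = 5: P(5, 33) = 1617. ✓
s = 6: P(6, 28) = 1540 and P(6, 29) = 1653; 1617 is not s-gonal.
s = 8: P(8, 23) = 1541 and P(8, 24) = 1680; 1617 is not s-gonal.
s = 9: P(9, 21) = 1491 and P(9, 22) = 1639; 1617 is not s-gonal.
s = 10: P(10, 20) = 1540 and P(10, 21) = 1701; 1617 is not s-gonal.
s = 11: P(11, 19) = 1558 and P(11, 20) = 1730; 1617 is not s-gonal.
Hits: s ∈ {5} → 1.

1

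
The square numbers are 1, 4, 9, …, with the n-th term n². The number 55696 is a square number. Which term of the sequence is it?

We need n² = 55696, so n = √55696 = 236.
Check: 236² = 55696. ✓

236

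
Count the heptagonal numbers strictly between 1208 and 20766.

The n-th heptagonal number is n(5n−3)/2.
Smallest index with value > 1208: n = 23 (giving 1288).
Largest index with value < 20766: n = 91 (giving 20566).
Indices 23 through 91: 69 terms.

69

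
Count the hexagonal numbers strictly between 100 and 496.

8

The n-th hexagonal number is n(2n−1).
Smallest index with value > 100: n = 8 (giving 120).
Largest index with value < 496: n = 15 (giving 435).
Indices 8 through 15: 8 terms.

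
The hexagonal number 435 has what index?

Set n(2n−1) = 435, giving 2n² − n − 435 = 0.
The discriminant is 1 + 8·435 = 3481, and √3481 = 59.
So n = (1 + 59) / 4 = 60/4 = 15.

15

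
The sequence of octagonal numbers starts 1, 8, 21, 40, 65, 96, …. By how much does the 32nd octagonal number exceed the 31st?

187

Consecutive octagonal numbers differ by 6n − 5: here 6·32 − 5 = 187.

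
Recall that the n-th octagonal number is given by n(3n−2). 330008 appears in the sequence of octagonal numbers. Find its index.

Set n(3n−2) = 330008, giving 3n² − 2n − 330008 = 0.
The discriminant is 4 + 12·330008 = 3960100, and √3960100 = 1990.
So n = (2 + 1990) / 6 = 1992/6 = 332.

332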